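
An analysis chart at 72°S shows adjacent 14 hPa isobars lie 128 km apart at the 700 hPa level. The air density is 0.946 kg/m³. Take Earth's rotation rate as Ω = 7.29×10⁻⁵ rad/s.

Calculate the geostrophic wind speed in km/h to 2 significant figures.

300 km/h

Coriolis parameter at 72°S:
f = 2Ω sin φ = 2 × 7.29×10⁻⁵ × sin 72° = 1.39×10⁻⁴ s⁻¹
Pressure gradient: |∂P/∂n| = 1400 Pa / 128000 m = 1.09×10⁻² Pa/m
Geostrophic balance (pressure-gradient force = Coriolis force):
V_g = (1/(fρ)) |∂P/∂n| = 1.09×10⁻² / (1.39×10⁻⁴ × 0.946) = 83.4 m/s
Converting: 83.4 m/s × 3.6 = 300 km/h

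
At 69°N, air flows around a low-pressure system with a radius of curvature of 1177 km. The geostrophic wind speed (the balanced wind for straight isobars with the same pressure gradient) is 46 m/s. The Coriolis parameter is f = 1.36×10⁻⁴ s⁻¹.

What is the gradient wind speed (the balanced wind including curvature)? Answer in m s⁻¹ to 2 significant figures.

Around a low, centrifugal force acts outward with Coriolis, so pressure-gradient force balances both:
(1/ρ)|∂P/∂n| = fV + V²/R  →  V² + fR·V − fR·V_g = 0
With fR = 1.36×10⁻⁴ × 1177×10³ m = 160 m/s:
V = [−fR + √((fR)² + 4 fR V_g)]/2 = [−160 + √(160² + 4×160×46)]/2 = 37.3 m/s
Subgeostrophic (V < V_g = 46 m/s), as expected around a low.

37 m s⁻¹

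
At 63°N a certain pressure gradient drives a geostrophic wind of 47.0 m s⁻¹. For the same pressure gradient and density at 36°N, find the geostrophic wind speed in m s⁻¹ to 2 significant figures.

71 m s⁻¹

With the same pressure gradient and density, V_g ∝ 1/f ∝ 1/sin φ.
V₂ = V₁ · sin φ₁ / sin φ₂ = 47.0 × sin 63° / sin 36°
V₂ = 47.0 × 0.8910/0.5878 = 71 m s⁻¹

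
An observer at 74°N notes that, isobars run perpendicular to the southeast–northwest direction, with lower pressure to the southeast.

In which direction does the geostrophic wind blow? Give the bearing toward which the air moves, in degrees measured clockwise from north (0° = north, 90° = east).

The pressure-gradient force points toward the southeast (bearing 135°).
Geostrophic balance: in the Northern Hemisphere the Coriolis force deflects motion to the right, so the geostrophic wind blows 90° to the right of the pressure-gradient force (low pressure on the left).
Rotating 135° by 90° clockwise gives 225° — the wind blows toward the southwest.

225°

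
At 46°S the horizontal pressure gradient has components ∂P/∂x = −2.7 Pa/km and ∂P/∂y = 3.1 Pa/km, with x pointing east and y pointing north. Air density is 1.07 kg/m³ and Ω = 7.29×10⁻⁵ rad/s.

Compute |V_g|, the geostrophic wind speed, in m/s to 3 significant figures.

Coriolis parameter at 46°S:
f = 2Ω sin φ = 2 × 7.29×10⁻⁵ × sin 46° = 1.05×10⁻⁴ s⁻¹
In the Southern Hemisphere f is negative: f = −1.05×10⁻⁴ s⁻¹.
Component geostrophic relations (x east, y north):
u_g = −(1/(fρ)) ∂P/∂y,  v_g = (1/(fρ)) ∂P/∂x
u_g = −(3.1×10⁻³)/(−1.05×10⁻⁴ × 1.07) = 27.6 m/s;  v_g = (−2.7×10⁻³)/(−1.05×10⁻⁴ × 1.07) = 24.1 m/s
|V_g| = √(u_g² + v_g²) = 36.6 m/s

36.6 m/s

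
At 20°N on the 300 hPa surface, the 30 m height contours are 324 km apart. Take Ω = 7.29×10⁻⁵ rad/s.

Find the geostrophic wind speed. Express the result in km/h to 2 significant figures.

Coriolis parameter at 20°N:
f = 2Ω sin φ = 2 × 7.29×10⁻⁵ × sin 20° = 4.99×10⁻⁵ s⁻¹
Height gradient: |∂Z/∂n| = 30 m / 324000 m = 9.26×10⁻⁵
On a pressure surface, geostrophic balance gives V_g = (g/f)|∂Z/∂n|:
V_g = 9.81 × 9.26×10⁻⁵ / 4.99×10⁻⁵ = 18.2 m/s
Converting: 18.2 m/s × 3.6 = 66 km/h

66 km/h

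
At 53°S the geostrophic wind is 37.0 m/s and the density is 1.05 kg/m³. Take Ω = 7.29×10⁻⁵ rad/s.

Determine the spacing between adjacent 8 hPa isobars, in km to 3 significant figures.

Coriolis parameter at 53°S:
f = 2Ω sin φ = 2 × 7.29×10⁻⁵ × sin 53° = 1.16×10⁻⁴ s⁻¹
Geostrophic balance rearranged: |∂P/∂n| = f ρ V_g
|∂P/∂n| = 1.16×10⁻⁴ × 1.05 × 37.0 = 4.52×10⁻³ Pa/m
Isobar spacing: Δn = ΔP/|∂P/∂n| = 800 Pa / 4.52×10⁻³ Pa/m = 176845 m ≈ 177 km

177 km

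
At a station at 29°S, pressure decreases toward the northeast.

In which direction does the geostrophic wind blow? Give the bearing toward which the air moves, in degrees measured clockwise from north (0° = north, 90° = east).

The pressure-gradient force points toward the northeast (bearing 045°).
Geostrophic balance: in the Southern Hemisphere the Coriolis force deflects motion to the left, so the geostrophic wind blows 90° to the left of the pressure-gradient force (low pressure on the right).
Rotating 045° by 90° counterclockwise gives 315° — the wind blows toward the northwest.

315°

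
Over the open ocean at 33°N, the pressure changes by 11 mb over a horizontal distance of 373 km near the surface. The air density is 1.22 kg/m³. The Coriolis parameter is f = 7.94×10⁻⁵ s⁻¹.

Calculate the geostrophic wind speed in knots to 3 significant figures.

Pressure gradient: |∂P/∂n| = 1100 Pa / 373000 m = 2.95×10⁻³ Pa/m
Geostrophic balance (pressure-gradient force = Coriolis force):
V_g = (1/(fρ)) |∂P/∂n| = 2.95×10⁻³ / (7.94×10⁻⁵ × 1.22) = 30.4 m/s
Converting: 30.4 m/s × 1.944 = 59.2 knots

59.2 knots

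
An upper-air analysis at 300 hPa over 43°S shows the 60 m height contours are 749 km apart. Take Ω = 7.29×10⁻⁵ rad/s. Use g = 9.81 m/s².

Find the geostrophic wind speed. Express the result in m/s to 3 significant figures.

Coriolis parameter at 43°S:
f = 2Ω sin φ = 2 × 7.29×10⁻⁵ × sin 43° = 9.94×10⁻⁵ s⁻¹
Height gradient: |∂Z/∂n| = 60 m / 749000 m = 8.01×10⁻⁵
On a pressure surface, geostrophic balance gives V_g = (g/f)|∂Z/∂n|:
V_g = 9.81 × 8.01×10⁻⁵ / 9.94×10⁻⁵ = 7.90 m/s

7.90 m/s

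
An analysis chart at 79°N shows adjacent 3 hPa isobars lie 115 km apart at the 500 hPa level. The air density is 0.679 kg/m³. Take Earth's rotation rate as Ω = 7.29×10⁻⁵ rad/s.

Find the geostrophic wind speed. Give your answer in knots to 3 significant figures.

Coriolis parameter at 79°N:
f = 2Ω sin φ = 2 × 7.29×10⁻⁵ × sin 79° = 1.43×10⁻⁴ s⁻¹
Pressure gradient: |∂P/∂n| = 300 Pa / 115000 m = 2.61×10⁻³ Pa/m
Geostrophic balance (pressure-gradient force = Coriolis force):
V_g = (1/(fρ)) |∂P/∂n| = 2.61×10⁻³ / (1.43×10⁻⁴ × 0.679) = 26.8 m/s
Converting: 26.8 m/s × 1.944 = 52.2 knots

52.2 knots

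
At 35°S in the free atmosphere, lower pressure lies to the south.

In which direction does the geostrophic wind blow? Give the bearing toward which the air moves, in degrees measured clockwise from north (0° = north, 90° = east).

The pressure-gradient force points toward the south (bearing 180°).
Geostrophic balance: in the Southern Hemisphere the Coriolis force deflects motion to the left, so the geostrophic wind blows 90° to the left of the pressure-gradient force (low pressure on the right).
Rotating 180° by 90° counterclockwise gives 090° — the wind blows toward the east.

090°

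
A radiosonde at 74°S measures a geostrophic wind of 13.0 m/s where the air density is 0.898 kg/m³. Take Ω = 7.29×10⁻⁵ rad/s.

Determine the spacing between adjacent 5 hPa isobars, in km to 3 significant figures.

306 km

Coriolis parameter at 74°S:
f = 2Ω sin φ = 2 × 7.29×10⁻⁵ × sin 74° = 1.40×10⁻⁴ s⁻¹
Geostrophic balance rearranged: |∂P/∂n| = f ρ V_g
|∂P/∂n| = 1.40×10⁻⁴ × 0.898 × 13.0 = 1.64×10⁻³ Pa/m
Isobar spacing: Δn = ΔP/|∂P/∂n| = 500 Pa / 1.64×10⁻³ Pa/m = 305598 m ≈ 306 km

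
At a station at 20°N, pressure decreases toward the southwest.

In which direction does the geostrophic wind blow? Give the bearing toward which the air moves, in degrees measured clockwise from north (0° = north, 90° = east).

The pressure-gradient force points toward the southwest (bearing 225°).
Geostrophic balance: in the Northern Hemisphere the Coriolis force deflects motion to the right, so the geostrophic wind blows 90° to the right of the pressure-gradient force (low pressure on the left).
Rotating 225° by 90° clockwise gives 315° — the wind blows toward the northwest.

315°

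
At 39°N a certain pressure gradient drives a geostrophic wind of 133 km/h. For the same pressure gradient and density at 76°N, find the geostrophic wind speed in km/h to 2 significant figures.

With the same pressure gradient and density, V_g ∝ 1/f ∝ 1/sin φ.
V₂ = V₁ · sin φ₁ / sin φ₂ = 133 × sin 39° / sin 76°
V₂ = 133 × 0.6293/0.9703 = 86 km/h

86 km/h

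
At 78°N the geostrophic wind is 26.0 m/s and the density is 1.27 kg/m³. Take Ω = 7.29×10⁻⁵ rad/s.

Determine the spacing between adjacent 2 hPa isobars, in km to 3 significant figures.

42.5 km

Coriolis parameter at 78°N:
f = 2Ω sin φ = 2 × 7.29×10⁻⁵ × sin 78° = 1.43×10⁻⁴ s⁻¹
Geostrophic balance rearranged: |∂P/∂n| = f ρ V_g
|∂P/∂n| = 1.43×10⁻⁴ × 1.27 × 26.0 = 4.71×10⁻³ Pa/m
Isobar spacing: Δn = ΔP/|∂P/∂n| = 200 Pa / 4.71×10⁻³ Pa/m = 42471 m ≈ 42.5 km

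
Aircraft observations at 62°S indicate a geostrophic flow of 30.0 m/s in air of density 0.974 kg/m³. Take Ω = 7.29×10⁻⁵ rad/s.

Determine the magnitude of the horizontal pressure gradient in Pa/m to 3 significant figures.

Coriolis parameter at 62°S:
f = 2Ω sin φ = 2 × 7.29×10⁻⁵ × sin 62° = 1.29×10⁻⁴ s⁻¹
Geostrophic balance rearranged: |∂P/∂n| = f ρ V_g
|∂P/∂n| = 1.29×10⁻⁴ × 0.974 × 30.0 = 3.76×10⁻³ Pa/m

3.76×10⁻³ Pa/m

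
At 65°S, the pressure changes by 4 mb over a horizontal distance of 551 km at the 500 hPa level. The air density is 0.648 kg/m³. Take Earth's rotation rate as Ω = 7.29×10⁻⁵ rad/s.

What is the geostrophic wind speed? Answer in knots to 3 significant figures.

Coriolis parameter at 65°S:
f = 2Ω sin φ = 2 × 7.29×10⁻⁵ × sin 65° = 1.32×10⁻⁴ s⁻¹
Pressure gradient: |∂P/∂n| = 400 Pa / 551000 m = 7.26×10⁻⁴ Pa/m
Geostrophic balance (pressure-gradient force = Coriolis force):
V_g = (1/(fρ)) |∂P/∂n| = 7.26×10⁻⁴ / (1.32×10⁻⁴ × 0.648) = 8.48 m/s
Converting: 8.48 m/s × 1.944 = 16.5 knots

16.5 knots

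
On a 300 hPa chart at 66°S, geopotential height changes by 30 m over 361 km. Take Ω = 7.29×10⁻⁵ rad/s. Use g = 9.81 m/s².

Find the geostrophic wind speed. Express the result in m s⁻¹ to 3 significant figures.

Coriolis parameter at 66°S:
f = 2Ω sin φ = 2 × 7.29×10⁻⁵ × sin 66° = 1.33×10⁻⁴ s⁻¹
Height gradient: |∂Z/∂n| = 30 m / 361000 m = 8.31×10⁻⁵
On a pressure surface, geostrophic balance gives V_g = (g/f)|∂Z/∂n|:
V_g = 9.81 × 8.31×10⁻⁵ / 1.33×10⁻⁴ = 6.12 m/s

6.12 m s⁻¹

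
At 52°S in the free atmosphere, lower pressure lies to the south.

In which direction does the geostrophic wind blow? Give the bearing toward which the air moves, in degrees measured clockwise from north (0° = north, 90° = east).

090°

The pressure-gradient force points toward the south (bearing 180°).
Geostrophic balance: in the Southern Hemisphere the Coriolis force deflects motion to the left, so the geostrophic wind blows 90° to the left of the pressure-gradient force (low pressure on the right).
Rotating 180° by 90° counterclockwise gives 090° — the wind blows toward the east.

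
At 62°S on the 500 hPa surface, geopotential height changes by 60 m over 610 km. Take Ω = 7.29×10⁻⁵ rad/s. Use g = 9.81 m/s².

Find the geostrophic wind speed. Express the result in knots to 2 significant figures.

15 knots

Coriolis parameter at 62°S:
f = 2Ω sin φ = 2 × 7.29×10⁻⁵ × sin 62° = 1.29×10⁻⁴ s⁻¹
Height gradient: |∂Z/∂n| = 60 m / 610000 m = 9.84×10⁻⁵
On a pressure surface, geostrophic balance gives V_g = (g/f)|∂Z/∂n|:
V_g = 9.81 × 9.84×10⁻⁵ / 1.29×10⁻⁴ = 7.50 m/s
Converting: 7.50 m/s × 1.944 = 15 knots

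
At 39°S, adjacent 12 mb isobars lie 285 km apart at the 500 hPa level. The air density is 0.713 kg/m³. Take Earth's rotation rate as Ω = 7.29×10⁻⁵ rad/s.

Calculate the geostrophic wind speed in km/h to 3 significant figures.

Coriolis parameter at 39°S:
f = 2Ω sin φ = 2 × 7.29×10⁻⁵ × sin 39° = 9.18×10⁻⁵ s⁻¹
Pressure gradient: |∂P/∂n| = 1200 Pa / 285000 m = 4.21×10⁻³ Pa/m
Geostrophic balance (pressure-gradient force = Coriolis force):
V_g = (1/(fρ)) |∂P/∂n| = 4.21×10⁻³ / (9.18×10⁻⁵ × 0.713) = 64.4 m/s
Converting: 64.4 m/s × 3.6 = 232 km/h

232 km/h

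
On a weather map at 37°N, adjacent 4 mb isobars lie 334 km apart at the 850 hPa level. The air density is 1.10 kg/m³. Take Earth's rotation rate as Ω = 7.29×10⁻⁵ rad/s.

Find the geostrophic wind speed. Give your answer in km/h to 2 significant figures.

45 km/h

Coriolis parameter at 37°N:
f = 2Ω sin φ = 2 × 7.29×10⁻⁵ × sin 37° = 8.77×10⁻⁵ s⁻¹
Pressure gradient: |∂P/∂n| = 400 Pa / 334000 m = 1.20×10⁻³ Pa/m
Geostrophic balance (pressure-gradient force = Coriolis force):
V_g = (1/(fρ)) |∂P/∂n| = 1.20×10⁻³ / (8.77×10⁻⁵ × 1.10) = 12.4 m/s
Converting: 12.4 m/s × 3.6 = 45 km/h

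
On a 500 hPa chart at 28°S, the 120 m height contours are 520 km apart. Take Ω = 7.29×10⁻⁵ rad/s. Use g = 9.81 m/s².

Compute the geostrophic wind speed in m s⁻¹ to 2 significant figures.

Coriolis parameter at 28°S:
f = 2Ω sin φ = 2 × 7.29×10⁻⁵ × sin 28° = 6.84×10⁻⁵ s⁻¹
Height gradient: |∂Z/∂n| = 120 m / 520000 m = 2.31×10⁻⁴
On a pressure surface, geostrophic balance gives V_g = (g/f)|∂Z/∂n|:
V_g = 9.81 × 2.31×10⁻⁴ / 6.84×10⁻⁵ = 33.1 m/s

33 m s⁻¹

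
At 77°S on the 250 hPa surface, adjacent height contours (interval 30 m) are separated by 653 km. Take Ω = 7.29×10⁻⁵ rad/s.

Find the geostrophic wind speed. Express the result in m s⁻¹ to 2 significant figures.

3.2 m s⁻¹

Coriolis parameter at 77°S:
f = 2Ω sin φ = 2 × 7.29×10⁻⁵ × sin 77° = 1.42×10⁻⁴ s⁻¹
Height gradient: |∂Z/∂n| = 30 m / 653000 m = 4.59×10⁻⁵
On a pressure surface, geostrophic balance gives V_g = (g/f)|∂Z/∂n|:
V_g = 9.81 × 4.59×10⁻⁵ / 1.42×10⁻⁴ = 3.17 m/s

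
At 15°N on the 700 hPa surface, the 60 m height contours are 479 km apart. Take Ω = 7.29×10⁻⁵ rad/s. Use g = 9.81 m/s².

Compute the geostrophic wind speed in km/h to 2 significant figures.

Coriolis parameter at 15°N:
f = 2Ω sin φ = 2 × 7.29×10⁻⁵ × sin 15° = 3.77×10⁻⁵ s⁻¹
Height gradient: |∂Z/∂n| = 60 m / 479000 m = 1.25×10⁻⁴
On a pressure surface, geostrophic balance gives V_g = (g/f)|∂Z/∂n|:
V_g = 9.81 × 1.25×10⁻⁴ / 3.77×10⁻⁵ = 32.6 m/s
Converting: 32.6 m/s × 3.6 = 120 km/h

120 km/h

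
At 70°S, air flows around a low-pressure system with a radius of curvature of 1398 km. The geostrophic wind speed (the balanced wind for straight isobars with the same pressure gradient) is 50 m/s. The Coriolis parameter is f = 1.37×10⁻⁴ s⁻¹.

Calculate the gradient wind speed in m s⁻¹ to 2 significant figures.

Around a low, centrifugal force acts outward with Coriolis, so pressure-gradient force balances both:
(1/ρ)|∂P/∂n| = fV + V²/R  →  V² + fR·V − fR·V_g = 0
With fR = 1.37×10⁻⁴ × 1398×10³ m = 192 m/s:
V = [−fR + √((fR)² + 4 fR V_g)]/2 = [−192 + √(192² + 4×192×50)]/2 = 41.2 m/s
Subgeostrophic (V < V_g = 50 m/s), as expected around a low.

41 m s⁻¹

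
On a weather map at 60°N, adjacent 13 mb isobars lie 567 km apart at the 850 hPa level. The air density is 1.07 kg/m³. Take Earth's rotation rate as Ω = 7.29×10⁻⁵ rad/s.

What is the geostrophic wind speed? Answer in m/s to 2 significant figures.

Coriolis parameter at 60°N:
f = 2Ω sin φ = 2 × 7.29×10⁻⁵ × sin 60° = 1.26×10⁻⁴ s⁻¹
Pressure gradient: |∂P/∂n| = 1300 Pa / 567000 m = 2.29×10⁻³ Pa/m
Geostrophic balance (pressure-gradient force = Coriolis force):
V_g = (1/(fρ)) |∂P/∂n| = 2.29×10⁻³ / (1.26×10⁻⁴ × 1.07) = 17.0 m/s

17 m/s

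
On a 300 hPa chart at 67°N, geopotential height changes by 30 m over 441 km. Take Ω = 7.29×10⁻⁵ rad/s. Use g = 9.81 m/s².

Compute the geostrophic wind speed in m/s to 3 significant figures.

Coriolis parameter at 67°N:
f = 2Ω sin φ = 2 × 7.29×10⁻⁵ × sin 67° = 1.34×10⁻⁴ s⁻¹
Height gradient: |∂Z/∂n| = 30 m / 441000 m = 6.80×10⁻⁵
On a pressure surface, geostrophic balance gives V_g = (g/f)|∂Z/∂n|:
V_g = 9.81 × 6.80×10⁻⁵ / 1.34×10⁻⁴ = 4.97 m/s

4.97 m/s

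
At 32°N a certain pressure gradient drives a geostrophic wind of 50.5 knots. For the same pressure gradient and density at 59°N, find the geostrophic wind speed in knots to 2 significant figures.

31 knots

With the same pressure gradient and density, V_g ∝ 1/f ∝ 1/sin φ.
V₂ = V₁ · sin φ₁ / sin φ₂ = 50.5 × sin 32° / sin 59°
V₂ = 50.5 × 0.5299/0.8572 = 31 knots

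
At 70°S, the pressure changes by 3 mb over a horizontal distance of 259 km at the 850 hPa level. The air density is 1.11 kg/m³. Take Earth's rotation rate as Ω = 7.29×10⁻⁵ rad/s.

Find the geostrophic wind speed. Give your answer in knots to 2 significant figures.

15 knots

Coriolis parameter at 70°S:
f = 2Ω sin φ = 2 × 7.29×10⁻⁵ × sin 70° = 1.37×10⁻⁴ s⁻¹
Pressure gradient: |∂P/∂n| = 300 Pa / 259000 m = 1.16×10⁻³ Pa/m
Geostrophic balance (pressure-gradient force = Coriolis force):
V_g = (1/(fρ)) |∂P/∂n| = 1.16×10⁻³ / (1.37×10⁻⁴ × 1.11) = 7.62 m/s
Converting: 7.62 m/s × 1.944 = 15 knots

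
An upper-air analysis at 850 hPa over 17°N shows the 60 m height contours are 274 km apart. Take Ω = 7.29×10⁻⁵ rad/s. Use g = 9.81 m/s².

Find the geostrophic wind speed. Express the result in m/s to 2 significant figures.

50 m/s

Coriolis parameter at 17°N:
f = 2Ω sin φ = 2 × 7.29×10⁻⁵ × sin 17° = 4.26×10⁻⁵ s⁻¹
Height gradient: |∂Z/∂n| = 60 m / 274000 m = 2.19×10⁻⁴
On a pressure surface, geostrophic balance gives V_g = (g/f)|∂Z/∂n|:
V_g = 9.81 × 2.19×10⁻⁴ / 4.26×10⁻⁵ = 50.4 m/s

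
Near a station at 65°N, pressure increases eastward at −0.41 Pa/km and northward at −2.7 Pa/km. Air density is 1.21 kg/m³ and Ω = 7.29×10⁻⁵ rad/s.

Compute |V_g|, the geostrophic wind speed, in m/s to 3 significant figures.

17.1 m/s

Coriolis parameter at 65°N:
f = 2Ω sin φ = 2 × 7.29×10⁻⁵ × sin 65° = 1.32×10⁻⁴ s⁻¹
Component geostrophic relations (x east, y north):
u_g = −(1/(fρ)) ∂P/∂y,  v_g = (1/(fρ)) ∂P/∂x
u_g = −(−2.7×10⁻³)/(1.32×10⁻⁴ × 1.21) = 16.9 m/s;  v_g = (−0.41×10⁻³)/(1.32×10⁻⁴ × 1.21) = −2.56 m/s
|V_g| = √(u_g² + v_g²) = 17.1 m/s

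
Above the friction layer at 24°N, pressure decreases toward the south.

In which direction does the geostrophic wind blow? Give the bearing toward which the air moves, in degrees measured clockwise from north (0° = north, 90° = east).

The pressure-gradient force points toward the south (bearing 180°).
Geostrophic balance: in the Northern Hemisphere the Coriolis force deflects motion to the right, so the geostrophic wind blows 90° to the right of the pressure-gradient force (low pressure on the left).
Rotating 180° by 90° clockwise gives 270° — the wind blows toward the west.

270°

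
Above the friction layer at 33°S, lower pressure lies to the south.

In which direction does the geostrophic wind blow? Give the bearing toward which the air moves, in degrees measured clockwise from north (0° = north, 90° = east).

090°

The pressure-gradient force points toward the south (bearing 180°).
Geostrophic balance: in the Southern Hemisphere the Coriolis force deflects motion to the left, so the geostrophic wind blows 90° to the left of the pressure-gradient force (low pressure on the right).
Rotating 180° by 90° counterclockwise gives 090° — the wind blows toward the east.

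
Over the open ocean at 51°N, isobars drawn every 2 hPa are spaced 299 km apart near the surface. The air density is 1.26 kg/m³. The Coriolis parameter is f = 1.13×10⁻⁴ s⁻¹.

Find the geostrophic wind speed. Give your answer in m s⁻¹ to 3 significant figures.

4.70 m s⁻¹

Pressure gradient: |∂P/∂n| = 200 Pa / 299000 m = 6.69×10⁻⁴ Pa/m
Geostrophic balance (pressure-gradient force = Coriolis force):
V_g = (1/(fρ)) |∂P/∂n| = 6.69×10⁻⁴ / (1.13×10⁻⁴ × 1.26) = 4.70 m/s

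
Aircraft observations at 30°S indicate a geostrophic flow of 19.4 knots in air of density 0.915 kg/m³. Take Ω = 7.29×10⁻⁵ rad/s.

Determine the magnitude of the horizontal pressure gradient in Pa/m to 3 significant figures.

Coriolis parameter at 30°S:
f = 2Ω sin φ = 2 × 7.29×10⁻⁵ × sin 30° = 7.29×10⁻⁵ s⁻¹
Wind speed in SI: 19.4 knots = 9.98 m/s
Geostrophic balance rearranged: |∂P/∂n| = f ρ V_g
|∂P/∂n| = 7.29×10⁻⁵ × 0.915 × 9.98 = 6.66×10⁻⁴ Pa/m

6.66×10⁻⁴ Pa/m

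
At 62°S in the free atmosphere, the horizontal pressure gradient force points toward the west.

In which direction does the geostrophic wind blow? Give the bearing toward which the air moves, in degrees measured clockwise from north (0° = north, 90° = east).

180°

The pressure-gradient force points toward the west (bearing 270°).
Geostrophic balance: in the Southern Hemisphere the Coriolis force deflects motion to the left, so the geostrophic wind blows 90° to the left of the pressure-gradient force (low pressure on the right).
Rotating 270° by 90° counterclockwise gives 180° — the wind blows toward the south.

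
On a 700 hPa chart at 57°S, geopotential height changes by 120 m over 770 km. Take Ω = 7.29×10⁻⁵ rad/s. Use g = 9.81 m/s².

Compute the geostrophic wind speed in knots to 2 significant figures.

24 knots

Coriolis parameter at 57°S:
f = 2Ω sin φ = 2 × 7.29×10⁻⁵ × sin 57° = 1.22×10⁻⁴ s⁻¹
Height gradient: |∂Z/∂n| = 120 m / 770000 m = 1.56×10⁻⁴
On a pressure surface, geostrophic balance gives V_g = (g/f)|∂Z/∂n|:
V_g = 9.81 × 1.56×10⁻⁴ / 1.22×10⁻⁴ = 12.5 m/s
Converting: 12.5 m/s × 1.944 = 24 knots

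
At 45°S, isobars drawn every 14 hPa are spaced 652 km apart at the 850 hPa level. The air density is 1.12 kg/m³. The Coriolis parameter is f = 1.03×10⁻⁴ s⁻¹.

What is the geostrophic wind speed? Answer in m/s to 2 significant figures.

Pressure gradient: |∂P/∂n| = 1400 Pa / 652000 m = 2.15×10⁻³ Pa/m
Geostrophic balance (pressure-gradient force = Coriolis force):
V_g = (1/(fρ)) |∂P/∂n| = 2.15×10⁻³ / (1.03×10⁻⁴ × 1.12) = 18.6 m/s

19 m/s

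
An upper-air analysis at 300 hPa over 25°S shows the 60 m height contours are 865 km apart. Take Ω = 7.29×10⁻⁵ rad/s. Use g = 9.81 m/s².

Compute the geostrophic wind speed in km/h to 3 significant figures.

39.8 km/h

Coriolis parameter at 25°S:
f = 2Ω sin φ = 2 × 7.29×10⁻⁵ × sin 25° = 6.16×10⁻⁵ s⁻¹
Height gradient: |∂Z/∂n| = 60 m / 865000 m = 6.94×10⁻⁵
On a pressure surface, geostrophic balance gives V_g = (g/f)|∂Z/∂n|:
V_g = 9.81 × 6.94×10⁻⁵ / 6.16×10⁻⁵ = 11.0 m/s
Converting: 11.0 m/s × 3.6 = 39.8 km/h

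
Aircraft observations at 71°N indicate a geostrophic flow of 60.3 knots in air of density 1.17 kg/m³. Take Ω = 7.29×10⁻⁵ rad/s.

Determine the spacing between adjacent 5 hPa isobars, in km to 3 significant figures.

Coriolis parameter at 71°N:
f = 2Ω sin φ = 2 × 7.29×10⁻⁵ × sin 71° = 1.38×10⁻⁴ s⁻¹
Wind speed in SI: 60.3 knots = 31.0 m/s
Geostrophic balance rearranged: |∂P/∂n| = f ρ V_g
|∂P/∂n| = 1.38×10⁻⁴ × 1.17 × 31.0 = 5.00×10⁻³ Pa/m
Isobar spacing: Δn = ΔP/|∂P/∂n| = 500 Pa / 5.00×10⁻³ Pa/m = 99931 m ≈ 99.9 km

99.9 km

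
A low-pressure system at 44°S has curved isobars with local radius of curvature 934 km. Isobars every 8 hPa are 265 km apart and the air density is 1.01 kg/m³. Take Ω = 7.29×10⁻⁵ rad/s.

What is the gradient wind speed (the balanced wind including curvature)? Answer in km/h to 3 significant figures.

Coriolis parameter at 44°S:
f = 2Ω sin φ = 2 × 7.29×10⁻⁵ × sin 44° = 1.01×10⁻⁴ s⁻¹
Pressure gradient: |∂P/∂n| = 800 Pa / 265000 m = 3.02×10⁻³ Pa/m
Geostrophic speed: V_g = |∂P/∂n|/(fρ) = 3.02×10⁻³/(1.01×10⁻⁴ × 1.01) = 29.5 m/s
Around a low, centrifugal force acts outward with Coriolis, so pressure-gradient force balances both:
(1/ρ)|∂P/∂n| = fV + V²/R  →  V² + fR·V − fR·V_g = 0
With fR = 1.01×10⁻⁴ × 934×10³ m = 94.6 m/s:
V = [−fR + √((fR)² + 4 fR V_g)]/2 = [−94.6 + √(94.6² + 4×94.6×29.5)]/2 = 23.6 m/s
Subgeostrophic (V < V_g = 29.5 m/s), as expected around a low.
Converting: 23.6 m/s × 3.6 = 85.0 km/h

85.0 km/h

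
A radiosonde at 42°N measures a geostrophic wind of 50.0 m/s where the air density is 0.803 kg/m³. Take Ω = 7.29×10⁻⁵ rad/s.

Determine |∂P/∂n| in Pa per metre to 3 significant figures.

Coriolis parameter at 42°N:
f = 2Ω sin φ = 2 × 7.29×10⁻⁵ × sin 42° = 9.76×10⁻⁵ s⁻¹
Geostrophic balance rearranged: |∂P/∂n| = f ρ V_g
|∂P/∂n| = 9.76×10⁻⁵ × 0.803 × 50.0 = 3.92×10⁻³ Pa/m

3.92×10⁻³ Pa/m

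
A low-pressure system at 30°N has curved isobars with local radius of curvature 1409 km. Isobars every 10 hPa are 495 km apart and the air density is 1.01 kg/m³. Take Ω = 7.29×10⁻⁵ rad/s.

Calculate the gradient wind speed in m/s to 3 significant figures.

22.5 m/s

Coriolis parameter at 30°N:
f = 2Ω sin φ = 2 × 7.29×10⁻⁵ × sin 30° = 7.29×10⁻⁵ s⁻¹
Pressure gradient: |∂P/∂n| = 1000 Pa / 495000 m = 2.02×10⁻³ Pa/m
Geostrophic speed: V_g = |∂P/∂n|/(fρ) = 2.02×10⁻³/(7.29×10⁻⁵ × 1.01) = 27.4 m/s
Around a low, centrifugal force acts outward with Coriolis, so pressure-gradient force balances both:
(1/ρ)|∂P/∂n| = fV + V²/R  →  V² + fR·V − fR·V_g = 0
With fR = 7.29×10⁻⁵ × 1409×10³ m = 103 m/s:
V = [−fR + √((fR)² + 4 fR V_g)]/2 = [−103 + √(103² + 4×103×27.4)]/2 = 22.5 m/s
Subgeostrophic (V < V_g = 27.4 m/s), as expected around a low.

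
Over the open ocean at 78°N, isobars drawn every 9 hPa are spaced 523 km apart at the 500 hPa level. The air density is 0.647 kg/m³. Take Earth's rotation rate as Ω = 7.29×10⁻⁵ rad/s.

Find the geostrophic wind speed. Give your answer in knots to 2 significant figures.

36 knots

Coriolis parameter at 78°N:
f = 2Ω sin φ = 2 × 7.29×10⁻⁵ × sin 78° = 1.43×10⁻⁴ s⁻¹
Pressure gradient: |∂P/∂n| = 900 Pa / 523000 m = 1.72×10⁻³ Pa/m
Geostrophic balance (pressure-gradient force = Coriolis force):
V_g = (1/(fρ)) |∂P/∂n| = 1.72×10⁻³ / (1.43×10⁻⁴ × 0.647) = 18.6 m/s
Converting: 18.6 m/s × 1.944 = 36 knots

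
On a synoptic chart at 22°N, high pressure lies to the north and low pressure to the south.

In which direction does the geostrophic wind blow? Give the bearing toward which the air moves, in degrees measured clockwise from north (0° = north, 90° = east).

The pressure-gradient force points toward the south (bearing 180°).
Geostrophic balance: in the Northern Hemisphere the Coriolis force deflects motion to the right, so the geostrophic wind blows 90° to the right of the pressure-gradient force (low pressure on the left).
Rotating 180° by 90° clockwise gives 270° — the wind blows toward the west.

270°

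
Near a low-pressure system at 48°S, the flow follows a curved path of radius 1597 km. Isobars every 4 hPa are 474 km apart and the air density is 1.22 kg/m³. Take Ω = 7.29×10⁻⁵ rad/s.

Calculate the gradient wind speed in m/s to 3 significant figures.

6.16 m/s

Coriolis parameter at 48°S:
f = 2Ω sin φ = 2 × 7.29×10⁻⁵ × sin 48° = 1.08×10⁻⁴ s⁻¹
Pressure gradient: |∂P/∂n| = 400 Pa / 474000 m = 8.44×10⁻⁴ Pa/m
Geostrophic speed: V_g = |∂P/∂n|/(fρ) = 8.44×10⁻⁴/(1.08×10⁻⁴ × 1.22) = 6.38 m/s
Around a low, centrifugal force acts outward with Coriolis, so pressure-gradient force balances both:
(1/ρ)|∂P/∂n| = fV + V²/R  →  V² + fR·V − fR·V_g = 0
With fR = 1.08×10⁻⁴ × 1597×10³ m = 173 m/s:
V = [−fR + √((fR)² + 4 fR V_g)]/2 = [−173 + √(173² + 4×173×6.38)]/2 = 6.16 m/s
Subgeostrophic (V < V_g = 6.38 m/s), as expected around a low.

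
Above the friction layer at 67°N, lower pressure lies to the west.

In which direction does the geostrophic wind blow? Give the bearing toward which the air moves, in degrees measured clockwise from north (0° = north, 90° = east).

000°

The pressure-gradient force points toward the west (bearing 270°).
Geostrophic balance: in the Northern Hemisphere the Coriolis force deflects motion to the right, so the geostrophic wind blows 90° to the right of the pressure-gradient force (low pressure on the left).
Rotating 270° by 90° clockwise gives 000° — the wind blows toward the north.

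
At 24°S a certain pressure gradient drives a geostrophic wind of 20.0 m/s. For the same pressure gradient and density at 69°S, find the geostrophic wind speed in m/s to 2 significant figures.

8.7 m/s

With the same pressure gradient and density, V_g ∝ 1/f ∝ 1/sin φ.
V₂ = V₁ · sin φ₁ / sin φ₂ = 20.0 × sin 24° / sin 69°
V₂ = 20.0 × 0.4067/0.9336 = 8.7 m/s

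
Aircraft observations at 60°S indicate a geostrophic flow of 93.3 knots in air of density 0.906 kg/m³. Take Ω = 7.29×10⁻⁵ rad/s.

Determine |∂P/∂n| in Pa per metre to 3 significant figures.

Coriolis parameter at 60°S:
f = 2Ω sin φ = 2 × 7.29×10⁻⁵ × sin 60° = 1.26×10⁻⁴ s⁻¹
Wind speed in SI: 93.3 knots = 48.0 m/s
Geostrophic balance rearranged: |∂P/∂n| = f ρ V_g
|∂P/∂n| = 1.26×10⁻⁴ × 0.906 × 48.0 = 5.49×10⁻³ Pa/m

5.49×10⁻³ Pa/m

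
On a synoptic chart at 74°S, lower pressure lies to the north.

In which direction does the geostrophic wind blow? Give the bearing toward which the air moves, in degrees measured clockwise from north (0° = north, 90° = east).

The pressure-gradient force points toward the north (bearing 000°).
Geostrophic balance: in the Southern Hemisphere the Coriolis force deflects motion to the left, so the geostrophic wind blows 90° to the left of the pressure-gradient force (low pressure on the right).
Rotating 000° by 90° counterclockwise gives 270° — the wind blows toward the west.

270°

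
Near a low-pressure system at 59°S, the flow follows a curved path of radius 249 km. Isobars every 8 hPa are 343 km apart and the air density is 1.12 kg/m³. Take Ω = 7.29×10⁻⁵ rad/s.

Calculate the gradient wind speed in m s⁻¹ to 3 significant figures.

12.0 m s⁻¹

Coriolis parameter at 59°S:
f = 2Ω sin φ = 2 × 7.29×10⁻⁵ × sin 59° = 1.25×10⁻⁴ s⁻¹
Pressure gradient: |∂P/∂n| = 800 Pa / 343000 m = 2.33×10⁻³ Pa/m
Geostrophic speed: V_g = |∂P/∂n|/(fρ) = 2.33×10⁻³/(1.25×10⁻⁴ × 1.12) = 16.7 m/s
Around a low, centrifugal force acts outward with Coriolis, so pressure-gradient force balances both:
(1/ρ)|∂P/∂n| = fV + V²/R  →  V² + fR·V − fR·V_g = 0
With fR = 1.25×10⁻⁴ × 249×10³ m = 31.1 m/s:
V = [−fR + √((fR)² + 4 fR V_g)]/2 = [−31.1 + √(31.1² + 4×31.1×16.7)]/2 = 12 m/s
Subgeostrophic (V < V_g = 16.7 m/s), as expected around a low.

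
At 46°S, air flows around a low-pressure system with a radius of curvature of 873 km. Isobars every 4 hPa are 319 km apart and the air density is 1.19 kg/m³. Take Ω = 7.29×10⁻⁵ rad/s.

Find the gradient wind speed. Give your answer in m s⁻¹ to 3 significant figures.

9.14 m s⁻¹

Coriolis parameter at 46°S:
f = 2Ω sin φ = 2 × 7.29×10⁻⁵ × sin 46° = 1.05×10⁻⁴ s⁻¹
Pressure gradient: |∂P/∂n| = 400 Pa / 319000 m = 1.25×10⁻³ Pa/m
Geostrophic speed: V_g = |∂P/∂n|/(fρ) = 1.25×10⁻³/(1.05×10⁻⁴ × 1.19) = 10.0 m/s
Around a low, centrifugal force acts outward with Coriolis, so pressure-gradient force balances both:
(1/ρ)|∂P/∂n| = fV + V²/R  →  V² + fR·V − fR·V_g = 0
With fR = 1.05×10⁻⁴ × 873×10³ m = 91.6 m/s:
V = [−fR + √((fR)² + 4 fR V_g)]/2 = [−91.6 + √(91.6² + 4×91.6×10)]/2 = 9.14 m/s
Subgeostrophic (V < V_g = 10 m/s), as expected around a low.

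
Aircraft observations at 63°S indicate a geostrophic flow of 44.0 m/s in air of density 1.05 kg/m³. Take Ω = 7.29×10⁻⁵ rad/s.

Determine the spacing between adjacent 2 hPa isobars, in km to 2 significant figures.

Coriolis parameter at 63°S:
f = 2Ω sin φ = 2 × 7.29×10⁻⁵ × sin 63° = 1.30×10⁻⁴ s⁻¹
Geostrophic balance rearranged: |∂P/∂n| = f ρ V_g
|∂P/∂n| = 1.30×10⁻⁴ × 1.05 × 44.0 = 6.00×10⁻³ Pa/m
Isobar spacing: Δn = ΔP/|∂P/∂n| = 200 Pa / 6.00×10⁻³ Pa/m = 33323 m ≈ 33 km

33 km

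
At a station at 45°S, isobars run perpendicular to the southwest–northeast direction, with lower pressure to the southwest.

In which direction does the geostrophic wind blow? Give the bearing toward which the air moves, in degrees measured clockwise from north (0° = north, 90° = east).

The pressure-gradient force points toward the southwest (bearing 225°).
Geostrophic balance: in the Southern Hemisphere the Coriolis force deflects motion to the left, so the geostrophic wind blows 90° to the left of the pressure-gradient force (low pressure on the right).
Rotating 225° by 90° counterclockwise gives 135° — the wind blows toward the southeast.

135°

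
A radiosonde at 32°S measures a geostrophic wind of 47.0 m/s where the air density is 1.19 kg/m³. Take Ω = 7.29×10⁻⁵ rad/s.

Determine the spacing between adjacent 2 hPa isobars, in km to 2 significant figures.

Coriolis parameter at 32°S:
f = 2Ω sin φ = 2 × 7.29×10⁻⁵ × sin 32° = 7.73×10⁻⁵ s⁻¹
Geostrophic balance rearranged: |∂P/∂n| = f ρ V_g
|∂P/∂n| = 7.73×10⁻⁵ × 1.19 × 47.0 = 4.32×10⁻³ Pa/m
Isobar spacing: Δn = ΔP/|∂P/∂n| = 200 Pa / 4.32×10⁻³ Pa/m = 46283 m ≈ 46 km

46 km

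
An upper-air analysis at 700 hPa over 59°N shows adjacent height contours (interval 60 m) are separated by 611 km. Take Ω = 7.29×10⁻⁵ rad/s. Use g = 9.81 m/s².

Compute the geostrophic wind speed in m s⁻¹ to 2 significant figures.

Coriolis parameter at 59°N:
f = 2Ω sin φ = 2 × 7.29×10⁻⁵ × sin 59° = 1.25×10⁻⁴ s⁻¹
Height gradient: |∂Z/∂n| = 60 m / 611000 m = 9.82×10⁻⁵
On a pressure surface, geostrophic balance gives V_g = (g/f)|∂Z/∂n|:
V_g = 9.81 × 9.82×10⁻⁵ / 1.25×10⁻⁴ = 7.71 m/s

7.7 m s⁻¹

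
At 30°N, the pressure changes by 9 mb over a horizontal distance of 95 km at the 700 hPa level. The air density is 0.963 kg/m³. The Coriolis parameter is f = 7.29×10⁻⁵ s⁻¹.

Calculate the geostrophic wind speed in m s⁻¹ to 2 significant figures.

130 m s⁻¹

Pressure gradient: |∂P/∂n| = 900 Pa / 95000 m = 9.47×10⁻³ Pa/m
Geostrophic balance (pressure-gradient force = Coriolis force):
V_g = (1/(fρ)) |∂P/∂n| = 9.47×10⁻³ / (7.29×10⁻⁵ × 0.963) = 135 m/s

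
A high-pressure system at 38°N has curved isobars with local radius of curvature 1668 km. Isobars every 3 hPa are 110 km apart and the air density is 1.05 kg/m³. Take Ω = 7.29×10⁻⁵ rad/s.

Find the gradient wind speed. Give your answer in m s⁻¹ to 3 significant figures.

Coriolis parameter at 38°N:
f = 2Ω sin φ = 2 × 7.29×10⁻⁵ × sin 38° = 8.98×10⁻⁵ s⁻¹
Pressure gradient: |∂P/∂n| = 300 Pa / 110000 m = 2.73×10⁻³ Pa/m
Geostrophic speed: V_g = |∂P/∂n|/(fρ) = 2.73×10⁻³/(8.98×10⁻⁵ × 1.05) = 28.9 m/s
Around a high, pressure-gradient force acts outward with centrifugal, so Coriolis balances both:
fV = (1/ρ)|∂P/∂n| + V²/R  →  V² − fR·V + fR·V_g = 0
With fR = 8.98×10⁻⁵ × 1668×10³ m = 150 m/s:
V = [fR − √((fR)² − 4 fR V_g)]/2 = [150 − √(150² − 4×150×28.9)]/2 = 39.2 m/s
Supergeostrophic (V > V_g = 28.9 m/s), as expected around a high.

39.2 m s⁻¹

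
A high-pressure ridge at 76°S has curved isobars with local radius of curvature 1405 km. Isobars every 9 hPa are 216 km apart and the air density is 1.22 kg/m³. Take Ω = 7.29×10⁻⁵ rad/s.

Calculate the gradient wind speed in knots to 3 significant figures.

Coriolis parameter at 76°S:
f = 2Ω sin φ = 2 × 7.29×10⁻⁵ × sin 76° = 1.41×10⁻⁴ s⁻¹
Pressure gradient: |∂P/∂n| = 900 Pa / 216000 m = 4.17×10⁻³ Pa/m
Geostrophic speed: V_g = |∂P/∂n|/(fρ) = 4.17×10⁻³/(1.41×10⁻⁴ × 1.22) = 24.1 m/s
Around a high, pressure-gradient force acts outward with centrifugal, so Coriolis balances both:
fV = (1/ρ)|∂P/∂n| + V²/R  →  V² − fR·V + fR·V_g = 0
With fR = 1.41×10⁻⁴ × 1405×10³ m = 199 m/s:
V = [fR − √((fR)² − 4 fR V_g)]/2 = [199 − √(199² − 4×199×24.1)]/2 = 28.1 m/s
Supergeostrophic (V > V_g = 24.1 m/s), as expected around a high.
Converting: 28.1 m/s × 1.944 = 54.7 knots

54.7 knots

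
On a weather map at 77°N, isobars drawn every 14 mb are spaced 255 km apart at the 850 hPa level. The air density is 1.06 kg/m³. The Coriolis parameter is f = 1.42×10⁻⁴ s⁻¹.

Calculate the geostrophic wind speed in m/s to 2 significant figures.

36 m/s

Pressure gradient: |∂P/∂n| = 1400 Pa / 255000 m = 5.49×10⁻³ Pa/m
Geostrophic balance (pressure-gradient force = Coriolis force):
V_g = (1/(fρ)) |∂P/∂n| = 5.49×10⁻³ / (1.42×10⁻⁴ × 1.06) = 36.5 m/s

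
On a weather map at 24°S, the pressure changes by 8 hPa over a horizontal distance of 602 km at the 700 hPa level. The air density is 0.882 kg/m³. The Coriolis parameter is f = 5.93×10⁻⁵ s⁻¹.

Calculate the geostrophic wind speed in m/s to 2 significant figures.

25 m/s

Pressure gradient: |∂P/∂n| = 800 Pa / 602000 m = 1.33×10⁻³ Pa/m
Geostrophic balance (pressure-gradient force = Coriolis force):
V_g = (1/(fρ)) |∂P/∂n| = 1.33×10⁻³ / (5.93×10⁻⁵ × 0.882) = 25.4 m/s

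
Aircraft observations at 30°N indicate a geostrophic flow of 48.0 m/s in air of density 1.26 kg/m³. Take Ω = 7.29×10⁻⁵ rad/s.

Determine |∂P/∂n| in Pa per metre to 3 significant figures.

Coriolis parameter at 30°N:
f = 2Ω sin φ = 2 × 7.29×10⁻⁵ × sin 30° = 7.29×10⁻⁵ s⁻¹
Geostrophic balance rearranged: |∂P/∂n| = f ρ V_g
|∂P/∂n| = 7.29×10⁻⁵ × 1.26 × 48.0 = 4.41×10⁻³ Pa/m

4.41×10⁻³ Pa/m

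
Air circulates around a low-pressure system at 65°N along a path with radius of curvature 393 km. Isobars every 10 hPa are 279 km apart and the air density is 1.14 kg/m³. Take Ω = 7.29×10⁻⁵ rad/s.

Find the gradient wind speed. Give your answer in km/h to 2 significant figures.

Coriolis parameter at 65°N:
f = 2Ω sin φ = 2 × 7.29×10⁻⁵ × sin 65° = 1.32×10⁻⁴ s⁻¹
Pressure gradient: |∂P/∂n| = 1000 Pa / 279000 m = 3.58×10⁻³ Pa/m
Geostrophic speed: V_g = |∂P/∂n|/(fρ) = 3.58×10⁻³/(1.32×10⁻⁴ × 1.14) = 23.8 m/s
Around a low, centrifugal force acts outward with Coriolis, so pressure-gradient force balances both:
(1/ρ)|∂P/∂n| = fV + V²/R  →  V² + fR·V − fR·V_g = 0
With fR = 1.32×10⁻⁴ × 393×10³ m = 51.9 m/s:
V = [−fR + √((fR)² + 4 fR V_g)]/2 = [−51.9 + √(51.9² + 4×51.9×23.8)]/2 = 17.7 m/s
Subgeostrophic (V < V_g = 23.8 m/s), as expected around a low.
Converting: 17.7 m/s × 3.6 = 64 km/h

64 km/h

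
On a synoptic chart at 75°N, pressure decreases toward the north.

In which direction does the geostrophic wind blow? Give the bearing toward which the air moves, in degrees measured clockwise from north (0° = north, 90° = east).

The pressure-gradient force points toward the north (bearing 000°).
Geostrophic balance: in the Northern Hemisphere the Coriolis force deflects motion to the right, so the geostrophic wind blows 90° to the right of the pressure-gradient force (low pressure on the left).
Rotating 000° by 90° clockwise gives 090° — the wind blows toward the east.

090°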